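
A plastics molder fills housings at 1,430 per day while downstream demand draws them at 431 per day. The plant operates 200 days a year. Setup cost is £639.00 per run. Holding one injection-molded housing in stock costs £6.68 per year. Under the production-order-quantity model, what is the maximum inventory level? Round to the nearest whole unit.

I_max ≈ 3,394 housings

Annual demand D = 431 × 200 = 86,200.
Production build-up factor (1 − d/p) = 1 − 431/1,430 = 0.6986.
Q* = √(2DS / (H(1 − d/p))) = √(2 × 86,200 × 639 / (6.68 × 0.6986)).
= √(110,163,600 / 4.6667) ≈ 4858.655.
Maximum inventory = Q*(1 − d/p) = 4858.655 × 0.6986 ≈ 3394.263.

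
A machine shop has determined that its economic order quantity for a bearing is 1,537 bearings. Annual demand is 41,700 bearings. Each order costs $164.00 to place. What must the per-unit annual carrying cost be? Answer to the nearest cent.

H ≈ $5.79

Squaring Q* = √(2DS/H) gives Q*² = 2DS/H.
From Q* = √(2DS/H): H = 2DS / Q*² = 2 × 41,700 × 164 / 1,537² = 5.7898.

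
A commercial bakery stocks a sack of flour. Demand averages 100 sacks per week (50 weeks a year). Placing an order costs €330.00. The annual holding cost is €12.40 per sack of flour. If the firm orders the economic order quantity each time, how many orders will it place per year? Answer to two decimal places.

N ≈ 9.69 orders per year

Annual demand D = 100 × 50 = 5,000.
The optimal lot size = √(2DS/H) = √(2 × 5,000 × 330 / 12.4) ≈ 515.88.
Orders per year = D / Q* = 5,000 / 515.88 ≈ 9.692.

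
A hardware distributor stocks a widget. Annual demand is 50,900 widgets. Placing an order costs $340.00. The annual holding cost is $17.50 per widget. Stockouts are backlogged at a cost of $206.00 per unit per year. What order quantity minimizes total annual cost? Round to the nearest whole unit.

With planned backorders, Q* = √(2DS/H) · √((H+B)/B).
√(2DS/H) = √(2 × 50,900 × 340 / 17.5) = 1406.353.
√((H+B)/B) = √((17.5+206)/206) = 1.0416.
Q* ≈ 1464.871.

Q* ≈ 1,465 widgets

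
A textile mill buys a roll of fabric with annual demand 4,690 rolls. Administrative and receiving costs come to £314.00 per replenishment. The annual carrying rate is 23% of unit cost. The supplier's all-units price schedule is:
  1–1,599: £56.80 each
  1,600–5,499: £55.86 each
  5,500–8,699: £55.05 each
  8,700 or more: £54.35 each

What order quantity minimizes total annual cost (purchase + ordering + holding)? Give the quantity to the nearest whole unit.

Q* ≈ 475 rolls

Holding cost per unit per year at price C is H = 0.23·C.
Evaluate total cost at each tier's feasible EOQ or, if the EOQ is below the tier, at the tier's minimum quantity.
EOQ at £56.80 = 474.8 (feasible in tier 1): TC = 4,690×£56.80 + (4,690/474.8)×314 + (474.8/2)×0.23×£56.80 = £272,595.04.
EOQ at £55.86 = 478.8 < 1600, so use break Q=1600: TC = 4,690×£55.86 + (4,690/1600.0)×314 + (1600.0/2)×0.23×£55.86 = £273,182.05.
EOQ at £55.05 = 482.3 < 5500, so use break Q=5500: TC = 4,690×£55.05 + (4,690/5500.0)×314 + (5500.0/2)×0.23×£55.05 = £293,271.38.
EOQ at £54.35 = 485.4 < 8700, so use break Q=8700: TC = 4,690×£54.35 + (4,690/8700.0)×314 + (8700.0/2)×0.23×£54.35 = £309,447.95.
Lowest total cost is £272,595.04 at Q = 474.8.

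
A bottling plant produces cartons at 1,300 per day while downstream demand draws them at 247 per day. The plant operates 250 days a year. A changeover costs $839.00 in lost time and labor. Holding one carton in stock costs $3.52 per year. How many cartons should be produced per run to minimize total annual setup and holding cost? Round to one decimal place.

Annual demand D = 247 × 250 = 61,750.
Production build-up factor (1 − d/p) = 1 − 247/1,300 = 0.8100.
Q* = √(2DS / (H(1 − d/p))) = √(2 × 61,750 × 839 / (3.52 × 0.8100)).
= √(103,616,500 / 2.8512) ≈ 6028.380.

Q* ≈ 6,028.4 cartons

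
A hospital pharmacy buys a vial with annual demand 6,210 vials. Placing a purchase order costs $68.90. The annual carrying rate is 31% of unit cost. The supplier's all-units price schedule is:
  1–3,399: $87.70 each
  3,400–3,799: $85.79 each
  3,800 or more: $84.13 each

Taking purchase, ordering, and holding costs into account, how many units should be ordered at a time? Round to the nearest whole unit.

Q* ≈ 177 vials

Holding cost per unit per year at price C is H = 0.31·C.
Candidates are each tier's EOQ (if it falls in that tier) and each price-break quantity.
EOQ at $87.70 = 177.4 (feasible in tier 1): TC = 6,210×$87.70 + (6,210/177.4)×68.9 + (177.4/2)×0.31×$87.70 = $549,440.38.
EOQ at $85.79 = 179.4 < 3400, so use break Q=3400: TC = 6,210×$85.79 + (6,210/3400.0)×68.9 + (3400.0/2)×0.31×$85.79 = $578,093.07.
EOQ at $84.13 = 181.1 < 3800, so use break Q=3800: TC = 6,210×$84.13 + (6,210/3800.0)×68.9 + (3800.0/2)×0.31×$84.13 = $572,112.47.
Lowest total cost is $549,440.38 at Q = 177.4.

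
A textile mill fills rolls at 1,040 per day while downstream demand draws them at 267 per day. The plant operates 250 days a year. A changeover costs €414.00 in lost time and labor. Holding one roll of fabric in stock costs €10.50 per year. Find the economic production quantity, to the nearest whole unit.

Q* ≈ 2,661 rolls

Annual demand D = 267 × 250 = 66,750.
Production build-up factor (1 − d/p) = 1 − 267/1,040 = 0.7433.
Q* = √(2DS / (H(1 − d/p))) = √(2 × 66,750 × 414 / (10.5 × 0.7433)).
= √(55,269,000 / 7.8043) ≈ 2661.173.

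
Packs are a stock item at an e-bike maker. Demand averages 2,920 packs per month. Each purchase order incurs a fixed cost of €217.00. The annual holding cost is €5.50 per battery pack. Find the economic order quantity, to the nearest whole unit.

Q* ≈ 1,663 packs

Annual demand D = 2,920 × 12 = 35,040.
EOQ = √(2DS / H) = √(2 × 35,040 × 217 / 5.5).
= √(15,207,360 / 5.5) = √2,764,974.5455 ≈ 1662.821.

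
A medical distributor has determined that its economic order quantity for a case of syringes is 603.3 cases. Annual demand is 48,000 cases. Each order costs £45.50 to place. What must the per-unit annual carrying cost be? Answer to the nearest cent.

Squaring Q* = √(2DS/H) gives Q*² = 2DS/H.
From Q* = √(2DS/H): H = 2DS / Q*² = 2 × 48,000 × 45.5 / 603.3² = 12.0010.

H ≈ £12.00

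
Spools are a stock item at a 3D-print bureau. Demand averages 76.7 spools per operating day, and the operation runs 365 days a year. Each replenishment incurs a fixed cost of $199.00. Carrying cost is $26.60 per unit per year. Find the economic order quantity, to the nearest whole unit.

Q* ≈ 647 spools

Annual demand D = 76.7 × 365 = 27,995.5.
EOQ = √(2DS / H) = √(2 × 27,995.5 × 199 / 26.6).
= √(11,142,209 / 26.6) = √418,880.0376 ≈ 647.209.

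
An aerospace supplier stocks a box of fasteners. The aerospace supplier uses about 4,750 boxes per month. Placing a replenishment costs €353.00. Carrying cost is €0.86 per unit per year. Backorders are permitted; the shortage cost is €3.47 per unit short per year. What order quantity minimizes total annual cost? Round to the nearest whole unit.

Q* ≈ 7,641 boxes

Annual demand D = 4,750 × 12 = 57,000.
With planned backorders, Q* = √(2DS/H) · √((H+B)/B).
√(2DS/H) = √(2 × 57,000 × 353 / 0.86) = 6840.543.
√((H+B)/B) = √((0.86+3.47)/3.47) = 1.1171.
Q* ≈ 7641.344.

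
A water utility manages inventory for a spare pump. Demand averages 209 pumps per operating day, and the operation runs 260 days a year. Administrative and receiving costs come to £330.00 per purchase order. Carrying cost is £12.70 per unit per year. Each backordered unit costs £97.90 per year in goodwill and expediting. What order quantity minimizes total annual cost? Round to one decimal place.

Q* ≈ 1,786.1 pumps

Annual demand D = 209 × 260 = 54,340.
With planned backorders, Q* = √(2DS/H) · √((H+B)/B).
√(2DS/H) = √(2 × 54,340 × 330 / 12.7) = 1680.467.
√((H+B)/B) = √((12.7+97.9)/97.9) = 1.0629.
Q* ≈ 1786.143.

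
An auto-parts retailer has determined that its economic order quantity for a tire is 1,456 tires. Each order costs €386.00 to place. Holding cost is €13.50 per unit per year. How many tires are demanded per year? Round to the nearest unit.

D ≈ 37,071 tires per year

Invert the EOQ relation Q*² = 2DS/H.
From Q* = √(2DS/H): D = Q*²H / (2S) = 1,456² × 13.5 / (2 × 386) = 37071.420.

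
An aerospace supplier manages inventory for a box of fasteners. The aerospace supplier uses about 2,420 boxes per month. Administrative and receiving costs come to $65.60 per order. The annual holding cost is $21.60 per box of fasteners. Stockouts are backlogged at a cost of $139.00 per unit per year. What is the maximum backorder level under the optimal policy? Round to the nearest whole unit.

Annual demand D = 2,420 × 12 = 29,040.
With planned backorders, Q* = √(2DS/H) · √((H+B)/B).
√(2DS/H) = √(2 × 29,040 × 65.6 / 21.6) = 419.989.
√((H+B)/B) = √((21.6+139)/139) = 1.0749.
Q* ≈ 451.444.
S* = Q* · H/(H+B) = 451.444 × 21.6/160.6 ≈ 60.717.

S* ≈ 61 boxes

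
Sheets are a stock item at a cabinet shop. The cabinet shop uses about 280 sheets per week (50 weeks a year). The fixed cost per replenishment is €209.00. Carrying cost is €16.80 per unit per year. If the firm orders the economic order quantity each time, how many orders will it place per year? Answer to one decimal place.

N ≈ 23.7 orders per year

Annual demand D = 280 × 50 = 14,000.
Q* = √(2DS/H) = √(2 × 14,000 × 209 / 16.8) ≈ 590.20.
Orders per year = D / Q* = 14,000 / 590.20 ≈ 23.721.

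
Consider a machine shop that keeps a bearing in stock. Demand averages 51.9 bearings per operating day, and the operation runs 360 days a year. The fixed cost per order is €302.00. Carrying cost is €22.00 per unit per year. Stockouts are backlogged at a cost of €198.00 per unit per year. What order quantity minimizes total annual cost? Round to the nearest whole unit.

Q* ≈ 755 bearings

Annual demand D = 51.9 × 360 = 18,684.
With planned backorders, Q* = √(2DS/H) · √((H+B)/B).
√(2DS/H) = √(2 × 18,684 × 302 / 22) = 716.213.
√((H+B)/B) = √((22+198)/198) = 1.0541.
Q* ≈ 754.955.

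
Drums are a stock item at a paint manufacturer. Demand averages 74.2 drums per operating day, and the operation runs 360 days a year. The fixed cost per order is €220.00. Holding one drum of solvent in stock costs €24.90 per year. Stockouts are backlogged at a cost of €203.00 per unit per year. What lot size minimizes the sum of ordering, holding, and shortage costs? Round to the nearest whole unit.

Q* ≈ 728 drums

Annual demand D = 74.2 × 360 = 26,712.
With planned backorders, Q* = √(2DS/H) · √((H+B)/B).
√(2DS/H) = √(2 × 26,712 × 220 / 24.9) = 687.037.
√((H+B)/B) = √((24.9+203)/203) = 1.0596.
Q* ≈ 727.954.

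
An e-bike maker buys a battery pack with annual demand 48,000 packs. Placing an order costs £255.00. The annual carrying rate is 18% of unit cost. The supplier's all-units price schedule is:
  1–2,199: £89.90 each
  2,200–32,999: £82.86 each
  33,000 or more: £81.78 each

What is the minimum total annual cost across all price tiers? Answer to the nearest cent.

Holding cost per unit per year at price C is H = 0.18·C.
Evaluate total cost at each tier's feasible EOQ or, if the EOQ is below the tier, at the tier's minimum quantity.
EOQ at £89.90 = 1230.0 (feasible in tier 1): TC = 48,000×£89.90 + (48,000/1230.0)×255 + (1230.0/2)×0.18×£89.90 = £4,335,103.15.
EOQ at £82.86 = 1281.1 < 2200, so use break Q=2200: TC = 48,000×£82.86 + (48,000/2200.0)×255 + (2200.0/2)×0.18×£82.86 = £3,999,249.92.
EOQ at £81.78 = 1289.6 < 33000, so use break Q=33000: TC = 48,000×£81.78 + (48,000/33000.0)×255 + (33000.0/2)×0.18×£81.78 = £4,168,697.51.
Lowest total cost among the candidates is at Q = 2200.0.

TC* ≈ £3,999,249.92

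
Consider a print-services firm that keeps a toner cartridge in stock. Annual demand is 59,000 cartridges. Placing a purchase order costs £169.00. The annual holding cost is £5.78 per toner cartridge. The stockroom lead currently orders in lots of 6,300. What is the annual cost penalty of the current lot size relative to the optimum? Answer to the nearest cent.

Extra cost ≈ £9,053.56 per year

EOQ = √(2DS/H) = √(2 × 59,000 × 169 / 5.78) ≈ 1857.46.
Cost at Q* = (D/Q*)S + (Q*/2)H = √(2DSH) ≈ £10,736.14.
Cost at Q = 6,300: (59,000/6,300)×169 + (6,300/2)×5.78 = £1,582.70 + £18,207.00 = £19,789.70.
Excess = £19,789.70 − £10,736.14 = £9,053.56.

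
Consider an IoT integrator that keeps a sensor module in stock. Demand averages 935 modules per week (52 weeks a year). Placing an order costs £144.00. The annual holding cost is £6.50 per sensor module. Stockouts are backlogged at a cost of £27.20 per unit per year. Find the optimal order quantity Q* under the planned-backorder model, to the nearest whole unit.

Q* ≈ 1,634 modules

Annual demand D = 935 × 52 = 48,620.
With planned backorders, Q* = √(2DS/H) · √((H+B)/B).
√(2DS/H) = √(2 × 48,620 × 144 / 6.5) = 1467.733.
√((H+B)/B) = √((6.5+27.2)/27.2) = 1.1131.
Q* ≈ 1633.720.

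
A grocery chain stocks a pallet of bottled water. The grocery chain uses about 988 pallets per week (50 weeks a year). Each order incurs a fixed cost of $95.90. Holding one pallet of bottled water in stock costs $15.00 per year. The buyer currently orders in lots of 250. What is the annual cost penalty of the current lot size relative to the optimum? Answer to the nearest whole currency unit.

Annual demand D = 988 × 50 = 49,400.
EOQ = √(2DS/H) = √(2 × 49,400 × 95.9 / 15) ≈ 794.77.
Cost at Q* = (D/Q*)S + (Q*/2)H = √(2DSH) ≈ $11,921.57.
Cost at Q = 250: (49,400/250)×95.9 + (250/2)×15 = $18,949.84 + $1,875.00 = $20,824.84.
Excess = $20,824.84 − $11,921.57 = $8,903.27.

Extra cost ≈ $8,903 per year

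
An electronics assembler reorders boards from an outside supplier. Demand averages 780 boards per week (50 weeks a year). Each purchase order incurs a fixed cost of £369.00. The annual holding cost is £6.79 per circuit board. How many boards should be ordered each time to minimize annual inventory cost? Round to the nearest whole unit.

Q* ≈ 2,059 boards

Annual demand D = 780 × 50 = 39,000.
EOQ = √(2DS / H) = √(2 × 39,000 × 369 / 6.79).
= √(28,782,000 / 6.79) = √4,238,880.7069 ≈ 2058.854.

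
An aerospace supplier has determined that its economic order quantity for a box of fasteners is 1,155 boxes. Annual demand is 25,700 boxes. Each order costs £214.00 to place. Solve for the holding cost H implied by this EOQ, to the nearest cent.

H ≈ £8.25

Squaring Q* = √(2DS/H) gives Q*² = 2DS/H.
From Q* = √(2DS/H): H = 2DS / Q*² = 2 × 25,700 × 214 / 1,155² = 8.2454.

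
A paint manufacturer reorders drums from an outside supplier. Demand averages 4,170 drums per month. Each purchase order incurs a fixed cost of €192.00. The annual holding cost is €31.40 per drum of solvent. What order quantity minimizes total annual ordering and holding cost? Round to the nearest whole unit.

Q* ≈ 782 drums

Annual demand D = 4,170 × 12 = 50,040.
EOQ = √(2DS / H) = √(2 × 50,040 × 192 / 31.4).
= √(19,215,360 / 31.4) = √611,954.1401 ≈ 782.275.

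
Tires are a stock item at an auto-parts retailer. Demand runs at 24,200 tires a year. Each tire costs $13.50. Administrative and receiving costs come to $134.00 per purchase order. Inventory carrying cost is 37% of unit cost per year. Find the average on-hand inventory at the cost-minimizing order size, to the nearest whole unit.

Average inventory ≈ 570 tires

Holding cost H = 0.37 × $13.50 = $4.9950 per unit per year.
Q* = √(2DS/H) = √(2 × 24,200 × 134 / 4.995) ≈ 1139.48.
Average inventory = Q*/2 ≈ 1139.48 / 2 = 569.741.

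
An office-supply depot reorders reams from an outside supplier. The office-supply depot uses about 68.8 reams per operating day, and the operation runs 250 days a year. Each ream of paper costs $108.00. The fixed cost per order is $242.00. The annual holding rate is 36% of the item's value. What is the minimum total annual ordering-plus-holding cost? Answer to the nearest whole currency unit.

Annual demand D = 68.8 × 250 = 17,200.
Holding cost H = 0.36 × $108.00 = $38.8800 per unit per year.
EOQ = √(2DS/H) = √(2 × 17,200 × 242 / 38.88) ≈ 462.73.
At the optimum the two cost components are equal, so total cost = 2·(Q*/2)H = Q*·H.
Minimum total = √(2DSH) = √(2 × 17,200 × 242 × 38.88) ≈ 17990.782.

TC* ≈ $17,991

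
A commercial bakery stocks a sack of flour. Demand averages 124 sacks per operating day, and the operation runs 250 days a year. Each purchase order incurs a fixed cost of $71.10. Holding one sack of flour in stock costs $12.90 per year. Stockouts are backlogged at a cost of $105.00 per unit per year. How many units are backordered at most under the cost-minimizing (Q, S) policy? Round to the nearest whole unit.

S* ≈ 68 sacks

Annual demand D = 124 × 250 = 31,000.
With planned backorders, Q* = √(2DS/H) · √((H+B)/B).
√(2DS/H) = √(2 × 31,000 × 71.1 / 12.9) = 584.569.
√((H+B)/B) = √((12.9+105)/105) = 1.0596.
Q* ≈ 619.438.
S* = Q* · H/(H+B) = 619.438 × 12.9/117.9 ≈ 67.776.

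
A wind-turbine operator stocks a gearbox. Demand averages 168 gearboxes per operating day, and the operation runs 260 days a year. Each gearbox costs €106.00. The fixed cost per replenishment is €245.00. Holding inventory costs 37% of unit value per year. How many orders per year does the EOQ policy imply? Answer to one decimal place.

N ≈ 59.1 orders per year

Annual demand D = 168 × 260 = 43,680.
Holding cost H = 0.37 × €106.00 = €39.2200 per unit per year.
Q* = √(2DS/H) = √(2 × 43,680 × 245 / 39.22) ≈ 738.73.
Orders per year = D / Q* = 43,680 / 738.73 ≈ 59.129.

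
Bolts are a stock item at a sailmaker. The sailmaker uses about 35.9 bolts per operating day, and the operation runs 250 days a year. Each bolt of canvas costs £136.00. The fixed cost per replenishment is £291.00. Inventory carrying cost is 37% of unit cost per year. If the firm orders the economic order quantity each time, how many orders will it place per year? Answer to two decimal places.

N ≈ 27.86 orders per year

Annual demand D = 35.9 × 250 = 8,975.
Holding cost H = 0.37 × £136.00 = £50.3200 per unit per year.
EOQ = √(2DS/H) = √(2 × 8,975 × 291 / 50.32) ≈ 322.19.
Orders per year = D / Q* = 8,975 / 322.19 ≈ 27.856.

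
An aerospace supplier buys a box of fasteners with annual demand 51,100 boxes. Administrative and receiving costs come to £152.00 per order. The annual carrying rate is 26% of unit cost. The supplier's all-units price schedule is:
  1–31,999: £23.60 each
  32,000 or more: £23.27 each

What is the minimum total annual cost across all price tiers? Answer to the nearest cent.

TC* ≈ £1,215,723.15

Holding cost per unit per year at price C is H = 0.26·C.
For each price level, check whether its EOQ is feasible; otherwise the best quantity at that price is the breakpoint.
EOQ at £23.60 = 1591.1 (feasible in tier 1): TC = 51,100×£23.60 + (51,100/1591.1)×152 + (1591.1/2)×0.26×£23.60 = £1,215,723.15.
EOQ at £23.27 = 1602.4 < 32000, so use break Q=32000: TC = 51,100×£23.27 + (51,100/32000.0)×152 + (32000.0/2)×0.26×£23.27 = £1,286,142.93.
Lowest total cost among the candidates is at Q = 1591.1.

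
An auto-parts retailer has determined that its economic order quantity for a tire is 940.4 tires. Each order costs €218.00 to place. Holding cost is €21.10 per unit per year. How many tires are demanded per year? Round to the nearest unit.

D ≈ 42,798 tires per year

Invert the EOQ relation Q*² = 2DS/H.
From Q* = √(2DS/H): D = Q*²H / (2S) = 940.4² × 21.1 / (2 × 218) = 42797.777.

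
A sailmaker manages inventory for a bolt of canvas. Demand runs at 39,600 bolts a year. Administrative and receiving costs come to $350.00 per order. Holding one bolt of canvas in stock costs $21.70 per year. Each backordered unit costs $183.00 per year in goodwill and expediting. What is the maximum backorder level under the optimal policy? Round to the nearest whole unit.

With planned backorders, Q* = √(2DS/H) · √((H+B)/B).
√(2DS/H) = √(2 × 39,600 × 350 / 21.7) = 1130.230.
√((H+B)/B) = √((21.7+183)/183) = 1.0576.
Q* ≈ 1195.364.
S* = Q* · H/(H+B) = 1195.364 × 21.7/204.7 ≈ 126.719.

S* ≈ 127 bolts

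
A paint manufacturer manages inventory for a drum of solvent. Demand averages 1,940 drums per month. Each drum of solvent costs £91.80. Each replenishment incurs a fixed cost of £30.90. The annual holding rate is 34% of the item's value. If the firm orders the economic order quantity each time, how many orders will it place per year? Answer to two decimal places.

N ≈ 108.43 orders per year

Annual demand D = 1,940 × 12 = 23,280.
Holding cost H = 0.34 × £91.80 = £31.2120 per unit per year.
The optimal lot size = √(2DS/H) = √(2 × 23,280 × 30.9 / 31.212) ≈ 214.70.
Orders per year = D / Q* = 23,280 / 214.70 ≈ 108.432.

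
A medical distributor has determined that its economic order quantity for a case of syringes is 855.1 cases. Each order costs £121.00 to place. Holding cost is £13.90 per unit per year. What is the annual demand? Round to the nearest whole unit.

Squaring Q* = √(2DS/H) gives Q*² = 2DS/H.
From Q* = √(2DS/H): D = Q*²H / (2S) = 855.1² × 13.9 / (2 × 121) = 41998.449.

D ≈ 41,998 cases per year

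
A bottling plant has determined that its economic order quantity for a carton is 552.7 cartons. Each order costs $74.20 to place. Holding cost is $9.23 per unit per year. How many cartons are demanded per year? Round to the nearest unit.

Squaring Q* = √(2DS/H) gives Q*² = 2DS/H.
From Q* = √(2DS/H): D = Q*²H / (2S) = 552.7² × 9.23 / (2 × 74.2) = 18999.699.

D ≈ 19,000 cartons per year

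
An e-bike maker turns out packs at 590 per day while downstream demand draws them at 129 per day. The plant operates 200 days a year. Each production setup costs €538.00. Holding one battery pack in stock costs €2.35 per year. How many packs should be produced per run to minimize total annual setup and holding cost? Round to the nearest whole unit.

Annual demand D = 129 × 200 = 25,800.
Production build-up factor (1 − d/p) = 1 − 129/590 = 0.7814.
Q* = √(2DS / (H(1 − d/p))) = √(2 × 25,800 × 538 / (2.35 × 0.7814)).
= √(27,760,800 / 1.8362) ≈ 3888.281.

Q* ≈ 3,888 packs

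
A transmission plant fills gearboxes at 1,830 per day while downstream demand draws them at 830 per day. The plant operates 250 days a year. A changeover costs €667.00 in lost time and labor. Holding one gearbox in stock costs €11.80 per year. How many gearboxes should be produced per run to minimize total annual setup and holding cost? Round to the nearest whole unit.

Annual demand D = 830 × 250 = 207,500.
Production build-up factor (1 − d/p) = 1 − 830/1,830 = 0.5464.
Q* = √(2DS / (H(1 − d/p))) = √(2 × 207,500 × 667 / (11.8 × 0.5464)).
= √(276,805,000 / 6.4481) ≈ 6551.964.

Q* ≈ 6,552 gearboxes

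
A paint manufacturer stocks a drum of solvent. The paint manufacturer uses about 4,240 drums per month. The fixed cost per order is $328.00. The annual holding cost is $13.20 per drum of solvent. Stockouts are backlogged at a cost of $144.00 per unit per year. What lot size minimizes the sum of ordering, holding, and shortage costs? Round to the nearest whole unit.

Q* ≈ 1,661 drums

Annual demand D = 4,240 × 12 = 50,880.
With planned backorders, Q* = √(2DS/H) · √((H+B)/B).
√(2DS/H) = √(2 × 50,880 × 328 / 13.2) = 1590.152.
√((H+B)/B) = √((13.2+144)/144) = 1.0448.
Q* ≈ 1661.436.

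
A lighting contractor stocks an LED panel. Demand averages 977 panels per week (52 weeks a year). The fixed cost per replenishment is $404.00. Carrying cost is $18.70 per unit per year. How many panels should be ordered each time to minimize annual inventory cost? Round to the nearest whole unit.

Q* ≈ 1,482 panels

Annual demand D = 977 × 52 = 50,804.
EOQ = √(2DS / H) = √(2 × 50,804 × 404 / 18.7).
= √(41,049,632 / 18.7) = √2,195,167.4866 ≈ 1481.610.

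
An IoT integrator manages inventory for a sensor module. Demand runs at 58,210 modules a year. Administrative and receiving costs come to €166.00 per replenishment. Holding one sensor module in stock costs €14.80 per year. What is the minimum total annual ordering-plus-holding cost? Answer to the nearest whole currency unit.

TC* ≈ €16,912

The optimal lot size = √(2DS/H) = √(2 × 58,210 × 166 / 14.8) ≈ 1142.71.
At Q*, ordering cost (D/Q*)S equals holding cost (Q*/2)H, each = √(DSH/2).
Minimum total = √(2DSH) = √(2 × 58,210 × 166 × 14.8) ≈ 16912.145.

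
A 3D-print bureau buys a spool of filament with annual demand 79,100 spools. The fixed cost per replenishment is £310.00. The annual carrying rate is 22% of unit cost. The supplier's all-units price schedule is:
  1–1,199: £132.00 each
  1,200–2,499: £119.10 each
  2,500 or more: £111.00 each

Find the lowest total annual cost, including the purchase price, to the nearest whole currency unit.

Holding cost per unit per year at price C is H = 0.22·C.
Candidates are each tier's EOQ (if it falls in that tier) and each price-break quantity.
Tier 1 (£132.00): EOQ = 1299.5 exceeds tier's upper bound 1199, so this tier is dominated.
EOQ at £119.10 = 1368.1 (feasible in tier 2): TC = 79,100×£119.10 + (79,100/1368.1)×310 + (1368.1/2)×0.22×£119.10 = £9,456,656.88.
EOQ at £111.00 = 1417.1 < 2500, so use break Q=2500: TC = 79,100×£111.00 + (79,100/2500.0)×310 + (2500.0/2)×0.22×£111.00 = £8,820,433.40.
Lowest total cost among the candidates is at Q = 2500.0.

TC* ≈ £8,820,433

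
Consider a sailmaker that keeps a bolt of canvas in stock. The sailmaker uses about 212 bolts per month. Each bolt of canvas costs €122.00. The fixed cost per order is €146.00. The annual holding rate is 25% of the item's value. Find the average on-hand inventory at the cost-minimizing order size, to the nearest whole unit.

Annual demand D = 212 × 12 = 2,544.
Holding cost H = 0.25 × €122.00 = €30.5000 per unit per year.
Q* = √(2DS/H) = √(2 × 2,544 × 146 / 30.5) ≈ 156.06.
Average inventory = Q*/2 ≈ 156.06 / 2 = 78.032.

Average inventory ≈ 78 bolts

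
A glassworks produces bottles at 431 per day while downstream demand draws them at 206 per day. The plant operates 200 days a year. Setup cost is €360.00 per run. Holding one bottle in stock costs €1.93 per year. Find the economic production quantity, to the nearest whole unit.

Q* ≈ 5,426 bottles

Annual demand D = 206 × 200 = 41,200.
Production build-up factor (1 − d/p) = 1 − 206/431 = 0.5220.
Q* = √(2DS / (H(1 − d/p))) = √(2 × 41,200 × 360 / (1.93 × 0.5220)).
= √(29,664,000 / 1.0075) ≈ 5426.047.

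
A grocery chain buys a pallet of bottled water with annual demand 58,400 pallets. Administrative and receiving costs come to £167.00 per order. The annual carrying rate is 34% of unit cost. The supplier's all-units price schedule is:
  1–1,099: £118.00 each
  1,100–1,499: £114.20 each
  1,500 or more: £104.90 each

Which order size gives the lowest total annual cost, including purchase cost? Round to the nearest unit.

Q* ≈ 1,500 pallets

Holding cost per unit per year at price C is H = 0.34·C.
Evaluate total cost at each tier's feasible EOQ or, if the EOQ is below the tier, at the tier's minimum quantity.
EOQ at £118.00 = 697.3 (feasible in tier 1): TC = 58,400×£118.00 + (58,400/697.3)×167 + (697.3/2)×0.34×£118.00 = £6,919,174.36.
EOQ at £114.20 = 708.8 < 1100, so use break Q=1100: TC = 58,400×£114.20 + (58,400/1100.0)×167 + (1100.0/2)×0.34×£114.20 = £6,699,501.58.
EOQ at £104.90 = 739.5 < 1500, so use break Q=1500: TC = 58,400×£104.90 + (58,400/1500.0)×167 + (1500.0/2)×0.34×£104.90 = £6,159,411.37.
Lowest total cost is £6,159,411.37 at Q = 1500.0.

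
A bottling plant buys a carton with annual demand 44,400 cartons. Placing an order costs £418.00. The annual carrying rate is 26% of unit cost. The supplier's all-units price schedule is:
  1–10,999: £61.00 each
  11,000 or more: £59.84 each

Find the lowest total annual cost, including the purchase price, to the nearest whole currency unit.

Holding cost per unit per year at price C is H = 0.26·C.
Evaluate total cost at each tier's feasible EOQ or, if the EOQ is below the tier, at the tier's minimum quantity.
EOQ at £61.00 = 1529.8 (feasible in tier 1): TC = 44,400×£61.00 + (44,400/1529.8)×418 + (1529.8/2)×0.26×£61.00 = £2,732,663.10.
EOQ at £59.84 = 1544.6 < 11000, so use break Q=11000: TC = 44,400×£59.84 + (44,400/11000.0)×418 + (11000.0/2)×0.26×£59.84 = £2,744,154.40.
Lowest total cost among the candidates is at Q = 1529.8.

TC* ≈ £2,732,663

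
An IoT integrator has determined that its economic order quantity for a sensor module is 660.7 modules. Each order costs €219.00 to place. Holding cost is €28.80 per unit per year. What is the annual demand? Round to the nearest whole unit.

D ≈ 28,703 modules per year

The basic EOQ model gives Q* = √(2DS/H); rearrange for the unknown.
From Q* = √(2DS/H): D = Q*²H / (2S) = 660.7² × 28.8 / (2 × 219) = 28702.980.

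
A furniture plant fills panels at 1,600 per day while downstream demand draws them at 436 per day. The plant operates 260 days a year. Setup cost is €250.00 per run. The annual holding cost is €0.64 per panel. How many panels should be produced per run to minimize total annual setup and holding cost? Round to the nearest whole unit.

Q* ≈ 11,033 panels

Annual demand D = 436 × 260 = 113,360.
Production build-up factor (1 − d/p) = 1 − 436/1,600 = 0.7275.
Q* = √(2DS / (H(1 − d/p))) = √(2 × 113,360 × 250 / (0.64 × 0.7275)).
= √(56,680,000 / 0.4656) ≈ 11033.376.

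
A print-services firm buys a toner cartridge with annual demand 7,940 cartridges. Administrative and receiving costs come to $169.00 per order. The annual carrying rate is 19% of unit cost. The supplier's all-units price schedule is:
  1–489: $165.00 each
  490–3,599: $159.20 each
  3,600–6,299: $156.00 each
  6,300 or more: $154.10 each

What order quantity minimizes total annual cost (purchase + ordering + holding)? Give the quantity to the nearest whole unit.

Q* ≈ 490 cartridges

Holding cost per unit per year at price C is H = 0.19·C.
Evaluate total cost at each tier's feasible EOQ or, if the EOQ is below the tier, at the tier's minimum quantity.
EOQ at $165.00 = 292.6 (feasible in tier 1): TC = 7,940×$165.00 + (7,940/292.6)×169 + (292.6/2)×0.19×$165.00 = $1,319,272.49.
EOQ at $159.20 = 297.9 < 490, so use break Q=490: TC = 7,940×$159.20 + (7,940/490.0)×169 + (490.0/2)×0.19×$159.20 = $1,274,197.25.
EOQ at $156.00 = 300.9 < 3600, so use break Q=3600: TC = 7,940×$156.00 + (7,940/3600.0)×169 + (3600.0/2)×0.19×$156.00 = $1,292,364.74.
EOQ at $154.10 = 302.8 < 6300, so use break Q=6300: TC = 7,940×$154.10 + (7,940/6300.0)×169 + (6300.0/2)×0.19×$154.10 = $1,315,995.84.
Lowest total cost is $1,274,197.25 at Q = 490.0.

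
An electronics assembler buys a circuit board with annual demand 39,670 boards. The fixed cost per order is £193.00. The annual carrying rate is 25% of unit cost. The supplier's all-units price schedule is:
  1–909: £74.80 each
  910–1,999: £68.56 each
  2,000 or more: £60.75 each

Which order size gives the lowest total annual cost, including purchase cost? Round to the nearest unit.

Holding cost per unit per year at price C is H = 0.25·C.
Candidates are each tier's EOQ (if it falls in that tier) and each price-break quantity.
EOQ at £74.80 = 904.9 (feasible in tier 1): TC = 39,670×£74.80 + (39,670/904.9)×193 + (904.9/2)×0.25×£74.80 = £2,984,237.76.
EOQ at £68.56 = 945.2 (feasible in tier 2): TC = 39,670×£68.56 + (39,670/945.2)×193 + (945.2/2)×0.25×£68.56 = £2,735,975.77.
EOQ at £60.75 = 1004.1 < 2000, so use break Q=2000: TC = 39,670×£60.75 + (39,670/2000.0)×193 + (2000.0/2)×0.25×£60.75 = £2,428,968.15.
Lowest total cost is £2,428,968.15 at Q = 2000.0.

Q* ≈ 2,000 boards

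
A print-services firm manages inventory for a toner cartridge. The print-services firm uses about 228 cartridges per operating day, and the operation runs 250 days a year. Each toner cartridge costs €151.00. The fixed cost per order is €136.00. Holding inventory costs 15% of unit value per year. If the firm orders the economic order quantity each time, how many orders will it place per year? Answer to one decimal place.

N ≈ 68.9 orders per year

Annual demand D = 228 × 250 = 57,000.
Holding cost H = 0.15 × €151.00 = €22.6500 per unit per year.
EOQ = √(2DS/H) = √(2 × 57,000 × 136 / 22.65) ≈ 827.35.
Orders per year = D / Q* = 57,000 / 827.35 ≈ 68.895.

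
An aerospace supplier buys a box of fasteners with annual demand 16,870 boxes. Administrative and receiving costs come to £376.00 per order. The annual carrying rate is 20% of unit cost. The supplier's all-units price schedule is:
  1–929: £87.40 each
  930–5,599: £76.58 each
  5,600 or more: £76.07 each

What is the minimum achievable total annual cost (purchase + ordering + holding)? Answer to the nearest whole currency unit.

TC* ≈ £1,305,847

Holding cost per unit per year at price C is H = 0.20·C.
Candidates are each tier's EOQ (if it falls in that tier) and each price-break quantity.
EOQ at £87.40 = 851.9 (feasible in tier 1): TC = 16,870×£87.40 + (16,870/851.9)×376 + (851.9/2)×0.20×£87.40 = £1,489,329.46.
EOQ at £76.58 = 910.1 < 930, so use break Q=930: TC = 16,870×£76.58 + (16,870/930.0)×376 + (930.0/2)×0.20×£76.58 = £1,305,847.10.
EOQ at £76.07 = 913.2 < 5600, so use break Q=5600: TC = 16,870×£76.07 + (16,870/5600.0)×376 + (5600.0/2)×0.20×£76.07 = £1,327,032.80.
Lowest total cost among the candidates is at Q = 930.0.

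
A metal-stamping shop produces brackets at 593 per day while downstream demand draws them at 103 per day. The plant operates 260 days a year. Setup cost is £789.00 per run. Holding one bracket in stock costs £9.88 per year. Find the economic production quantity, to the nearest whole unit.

Annual demand D = 103 × 260 = 26,780.
Production build-up factor (1 − d/p) = 1 − 103/593 = 0.8263.
Q* = √(2DS / (H(1 − d/p))) = √(2 × 26,780 × 789 / (9.88 × 0.8263)).
= √(42,258,840 / 8.1639) ≈ 2275.148.

Q* ≈ 2,275 brackets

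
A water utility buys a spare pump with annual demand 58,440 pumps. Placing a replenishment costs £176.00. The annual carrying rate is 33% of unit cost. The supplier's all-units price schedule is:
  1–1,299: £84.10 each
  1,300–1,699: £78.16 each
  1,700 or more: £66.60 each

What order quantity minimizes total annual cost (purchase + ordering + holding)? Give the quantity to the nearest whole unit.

Holding cost per unit per year at price C is H = 0.33·C.
For each price level, check whether its EOQ is feasible; otherwise the best quantity at that price is the breakpoint.
EOQ at £84.10 = 860.9 (feasible in tier 1): TC = 58,440×£84.10 + (58,440/860.9)×176 + (860.9/2)×0.33×£84.10 = £4,938,697.59.
EOQ at £78.16 = 893.1 < 1300, so use break Q=1300: TC = 58,440×£78.16 + (58,440/1300.0)×176 + (1300.0/2)×0.33×£78.16 = £4,592,347.60.
EOQ at £66.60 = 967.5 < 1700, so use break Q=1700: TC = 58,440×£66.60 + (58,440/1700.0)×176 + (1700.0/2)×0.33×£66.60 = £3,916,835.56.
Lowest total cost is £3,916,835.56 at Q = 1700.0.

Q* ≈ 1,700 pumps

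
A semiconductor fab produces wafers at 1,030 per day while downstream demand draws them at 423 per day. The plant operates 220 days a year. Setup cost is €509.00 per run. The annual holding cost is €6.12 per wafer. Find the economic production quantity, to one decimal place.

Annual demand D = 423 × 220 = 93,060.
Production build-up factor (1 − d/p) = 1 − 423/1,030 = 0.5893.
Q* = √(2DS / (H(1 − d/p))) = √(2 × 93,060 × 509 / (6.12 × 0.5893)).
= √(94,735,080 / 3.6066) ≈ 5125.119.

Q* ≈ 5,125.1 wafers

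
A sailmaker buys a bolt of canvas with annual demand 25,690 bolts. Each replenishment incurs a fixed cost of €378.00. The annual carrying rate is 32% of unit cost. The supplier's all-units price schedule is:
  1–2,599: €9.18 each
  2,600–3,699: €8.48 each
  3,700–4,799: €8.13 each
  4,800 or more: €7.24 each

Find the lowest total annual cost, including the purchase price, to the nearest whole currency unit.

Holding cost per unit per year at price C is H = 0.32·C.
Candidates are each tier's EOQ (if it falls in that tier) and each price-break quantity.
EOQ at €9.18 = 2571.3 (feasible in tier 1): TC = 25,690×€9.18 + (25,690/2571.3)×378 + (2571.3/2)×0.32×€9.18 = €243,387.54.
EOQ at €8.48 = 2675.3 (feasible in tier 2): TC = 25,690×€8.48 + (25,690/2675.3)×378 + (2675.3/2)×0.32×€8.48 = €225,110.85.
EOQ at €8.13 = 2732.3 < 3700, so use break Q=3700: TC = 25,690×€8.13 + (25,690/3700.0)×378 + (3700.0/2)×0.32×€8.13 = €216,297.21.
EOQ at €7.24 = 2895.3 < 4800, so use break Q=4800: TC = 25,690×€7.24 + (25,690/4800.0)×378 + (4800.0/2)×0.32×€7.24 = €193,579.01.
Lowest total cost among the candidates is at Q = 4800.0.

TC* ≈ €193,579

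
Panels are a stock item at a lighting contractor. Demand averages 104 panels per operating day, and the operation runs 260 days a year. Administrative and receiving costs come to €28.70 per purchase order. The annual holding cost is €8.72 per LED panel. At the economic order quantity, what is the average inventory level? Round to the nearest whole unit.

Annual demand D = 104 × 260 = 27,040.
EOQ = √(2DS/H) = √(2 × 27,040 × 28.7 / 8.72) ≈ 421.89.
Average inventory = Q*/2 ≈ 421.89 / 2 = 210.946.

Average inventory ≈ 211 panels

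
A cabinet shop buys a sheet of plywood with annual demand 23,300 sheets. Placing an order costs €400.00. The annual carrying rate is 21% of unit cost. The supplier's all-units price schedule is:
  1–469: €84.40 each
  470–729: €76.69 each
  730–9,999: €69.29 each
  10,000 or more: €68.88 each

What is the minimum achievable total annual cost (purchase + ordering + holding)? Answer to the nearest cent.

Holding cost per unit per year at price C is H = 0.21·C.
For each price level, check whether its EOQ is feasible; otherwise the best quantity at that price is the breakpoint.
Tier 1 (€84.40): EOQ = 1025.5 exceeds tier's upper bound 469, so this tier is dominated.
Tier 2 (€76.69): EOQ = 1075.8 exceeds tier's upper bound 729, so this tier is dominated.
EOQ at €69.29 = 1131.8 (feasible in tier 3): TC = 23,300×€69.29 + (23,300/1131.8)×400 + (1131.8/2)×0.21×€69.29 = €1,630,926.02.
EOQ at €68.88 = 1135.2 < 10000, so use break Q=10000: TC = 23,300×€68.88 + (23,300/10000.0)×400 + (10000.0/2)×0.21×€68.88 = €1,678,160.00.
Lowest total cost among the candidates is at Q = 1131.8.

TC* ≈ €1,630,926.02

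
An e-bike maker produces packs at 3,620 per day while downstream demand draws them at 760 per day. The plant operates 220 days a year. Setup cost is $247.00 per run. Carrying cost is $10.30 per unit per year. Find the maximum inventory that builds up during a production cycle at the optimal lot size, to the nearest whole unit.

I_max ≈ 2,517 packs

Annual demand D = 760 × 220 = 167,200.
Production build-up factor (1 − d/p) = 1 − 760/3,620 = 0.7901.
Q* = √(2DS / (H(1 − d/p))) = √(2 × 167,200 × 247 / (10.3 × 0.7901)).
= √(82,596,800 / 8.1376) ≈ 3185.916.
Maximum inventory = Q*(1 − d/p) = 3185.916 × 0.7901 ≈ 2517.049.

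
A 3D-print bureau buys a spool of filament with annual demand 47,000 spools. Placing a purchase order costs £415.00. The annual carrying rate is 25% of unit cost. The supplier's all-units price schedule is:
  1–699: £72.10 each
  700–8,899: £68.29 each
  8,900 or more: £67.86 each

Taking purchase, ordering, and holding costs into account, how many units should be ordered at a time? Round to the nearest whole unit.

Q* ≈ 1,512 spools

Holding cost per unit per year at price C is H = 0.25·C.
For each price level, check whether its EOQ is feasible; otherwise the best quantity at that price is the breakpoint.
Tier 1 (£72.10): EOQ = 1471.1 exceeds tier's upper bound 699, so this tier is dominated.
EOQ at £68.29 = 1511.6 (feasible in tier 2): TC = 47,000×£68.29 + (47,000/1511.6)×415 + (1511.6/2)×0.25×£68.29 = £3,235,436.94.
EOQ at £67.86 = 1516.4 < 8900, so use break Q=8900: TC = 47,000×£67.86 + (47,000/8900.0)×415 + (8900.0/2)×0.25×£67.86 = £3,267,105.82.
Lowest total cost is £3,235,436.94 at Q = 1511.6.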